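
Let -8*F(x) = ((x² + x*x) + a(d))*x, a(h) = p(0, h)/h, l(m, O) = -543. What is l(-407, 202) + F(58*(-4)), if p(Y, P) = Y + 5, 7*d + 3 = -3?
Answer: 18726479/6 ≈ 3.1211e+6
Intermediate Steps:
d = -6/7 (d = -3/7 + (⅐)*(-3) = -3/7 - 3/7 = -6/7 ≈ -0.85714)
p(Y, P) = 5 + Y
a(h) = 5/h (a(h) = (5 + 0)/h = 5/h)
F(x) = -x*(-35/6 + 2*x²)/8 (F(x) = -((x² + x*x) + 5/(-6/7))*x/8 = -((x² + x²) + 5*(-7/6))*x/8 = -(2*x² - 35/6)*x/8 = -(-35/6 + 2*x²)*x/8 = -x*(-35/6 + 2*x²)/8)
l(-407, 202) + F(58*(-4)) = -543 + (58*(-4))*(35 - 12*(58*(-4))²)/48 = -543 + (1/48)*(-232)*(35 - 12*(-232)²) = -543 + (1/48)*(-232)*(35 - 12*53824) = -543 + (1/48)*(-232)*(35 - 645888) = -543 + (1/48)*(-232)*(-645853) = -543 + 18729737/6 = 18726479/6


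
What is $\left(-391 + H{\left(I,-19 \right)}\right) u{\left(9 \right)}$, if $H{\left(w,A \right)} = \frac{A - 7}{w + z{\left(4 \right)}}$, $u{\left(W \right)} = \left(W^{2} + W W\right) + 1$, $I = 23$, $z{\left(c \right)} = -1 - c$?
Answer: $- \frac{575716}{9} \approx -63968.0$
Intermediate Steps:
$u{\left(W \right)} = 1 + 2 W^{2}$ ($u{\left(W \right)} = \left(W^{2} + W^{2}\right) + 1 = 2 W^{2} + 1 = 1 + 2 W^{2}$)
$H{\left(w,A \right)} = \frac{-7 + A}{-5 + w}$ ($H{\left(w,A \right)} = \frac{A - 7}{w - 5} = \frac{-7 + A}{w - 5} = \frac{-7 + A}{-5 + w}$)
$\left(-391 + H{\left(I,-19 \right)}\right) u{\left(9 \right)} = \left(-391 + \frac{-7 - 19}{-5 + 23}\right) \left(1 + 2 \cdot 9^{2}\right) = \left(-391 + \frac{1}{18} \left(-26\right)\right) \left(1 + 2 \cdot 81\right) = \left(-391 + \frac{1}{18} \left(-26\right)\right) \left(1 + 162\right) = \left(-391 - \frac{13}{9}\right) 163 = \left(- \frac{3532}{9}\right) 163 = - \frac{575716}{9}$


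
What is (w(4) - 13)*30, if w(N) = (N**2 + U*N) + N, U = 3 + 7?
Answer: 1410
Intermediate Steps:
U = 10
w(N) = N**2 + 11*N (w(N) = (N**2 + 10*N) + N = N**2 + 11*N)
(w(4) - 13)*30 = (4*(11 + 4) - 13)*30 = (4*15 - 13)*30 = (60 - 13)*30 = 47*30 = 1410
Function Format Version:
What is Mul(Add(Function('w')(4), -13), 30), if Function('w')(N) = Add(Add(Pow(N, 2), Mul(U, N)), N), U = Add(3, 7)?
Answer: 1410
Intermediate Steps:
U = 10
Function('w')(N) = Add(Pow(N, 2), Mul(11, N)) (Function('w')(N) = Add(Add(Pow(N, 2), Mul(10, N)), N) = Add(Pow(N, 2), Mul(11, N)))
Mul(Add(Function('w')(4), -13), 30) = Mul(Add(Mul(4, Add(11, 4)), -13), 30) = Mul(Add(Mul(4, 15), -13), 30) = Mul(Add(60, -13), 30) = Mul(47, 30) = 1410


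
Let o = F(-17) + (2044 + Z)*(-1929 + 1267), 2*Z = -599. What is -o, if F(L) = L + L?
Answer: 1154893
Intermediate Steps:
Z = -599/2 (Z = (½)*(-599) = -599/2 ≈ -299.50)
F(L) = 2*L
o = -1154893 (o = 2*(-17) + (2044 - 599/2)*(-1929 + 1267) = -34 + (3489/2)*(-662) = -34 - 1154859 = -1154893)
-o = -1*(-1154893) = 1154893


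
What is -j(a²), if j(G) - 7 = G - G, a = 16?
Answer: -7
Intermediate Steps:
j(G) = 7 (j(G) = 7 + (G - G) = 7 + 0 = 7)
-j(a²) = -1*7 = -7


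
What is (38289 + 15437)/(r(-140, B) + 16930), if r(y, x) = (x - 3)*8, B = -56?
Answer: 26863/8229 ≈ 3.2644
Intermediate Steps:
r(y, x) = -24 + 8*x (r(y, x) = (-3 + x)*8 = -24 + 8*x)
(38289 + 15437)/(r(-140, B) + 16930) = (38289 + 15437)/((-24 + 8*(-56)) + 16930) = 53726/((-24 - 448) + 16930) = 53726/(-472 + 16930) = 53726/16458 = 53726*(1/16458) = 26863/8229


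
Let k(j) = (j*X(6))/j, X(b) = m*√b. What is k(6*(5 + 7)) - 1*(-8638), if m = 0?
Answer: 8638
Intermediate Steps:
X(b) = 0 (X(b) = 0*√b = 0)
k(j) = 0 (k(j) = (j*0)/j = 0/j = 0)
k(6*(5 + 7)) - 1*(-8638) = 0 - 1*(-8638) = 0 + 8638 = 8638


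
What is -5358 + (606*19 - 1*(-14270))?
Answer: 20426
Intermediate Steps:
-5358 + (606*19 - 1*(-14270)) = -5358 + (11514 + 14270) = -5358 + 25784 = 20426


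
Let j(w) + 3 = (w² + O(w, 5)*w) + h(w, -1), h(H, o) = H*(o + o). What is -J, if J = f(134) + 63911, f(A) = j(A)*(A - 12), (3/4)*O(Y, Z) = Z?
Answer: -6991403/3 ≈ -2.3305e+6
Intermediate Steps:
h(H, o) = 2*H*o (h(H, o) = H*(2*o) = 2*H*o)
O(Y, Z) = 4*Z/3
j(w) = -3 + w² + 14*w/3 (j(w) = -3 + ((w² + ((4/3)*5)*w) + 2*w*(-1)) = -3 + ((w² + 20*w/3) - 2*w) = -3 + (w² + 14*w/3) = -3 + w² + 14*w/3)
f(A) = (-12 + A)*(-3 + A² + 14*A/3) (f(A) = (-3 + A² + 14*A/3)*(A - 12) = (-3 + A² + 14*A/3)*(-12 + A) = (-12 + A)*(-3 + A² + 14*A/3))
J = 6991403/3 (J = (-12 + 134)*(-9 + 3*134² + 14*134)/3 + 63911 = (⅓)*122*(-9 + 3*17956 + 1876) + 63911 = (⅓)*122*(-9 + 53868 + 1876) + 63911 = (⅓)*122*55735 + 63911 = 6799670/3 + 63911 = 6991403/3 ≈ 2.3305e+6)
-J = -1*6991403/3 = -6991403/3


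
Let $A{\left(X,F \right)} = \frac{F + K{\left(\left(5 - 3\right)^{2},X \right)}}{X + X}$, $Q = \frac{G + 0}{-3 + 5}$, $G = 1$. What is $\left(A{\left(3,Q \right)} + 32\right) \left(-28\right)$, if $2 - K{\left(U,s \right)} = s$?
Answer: $- \frac{2681}{3} \approx -893.67$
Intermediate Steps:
$Q = \frac{1}{2}$ ($Q = \frac{1 + 0}{-3 + 5} = 1 \cdot \frac{1}{2} = \frac{1}{2} \approx 0.5$)
$K{\left(U,s \right)} = 2 - s$
$A{\left(X,F \right)} = \frac{2 + F - X}{2 X}$ ($A{\left(X,F \right)} = \frac{F - \left(-2 + X\right)}{X + X} = \frac{2 + F - X}{2 X}$)
$\left(A{\left(3,Q \right)} + 32\right) \left(-28\right) = \left(\frac{2 + \frac{1}{2} - 3}{2 \cdot 3} + 32\right) \left(-28\right) = \left(\frac{1}{2} \cdot \frac{1}{3} \left(2 + \frac{1}{2} - 3\right) + 32\right) \left(-28\right) = \left(\frac{1}{2} \cdot \frac{1}{3} \left(- \frac{1}{2}\right) + 32\right) \left(-28\right) = \left(- \frac{1}{12} + 32\right) \left(-28\right) = \frac{383}{12} \left(-28\right) = - \frac{2681}{3}$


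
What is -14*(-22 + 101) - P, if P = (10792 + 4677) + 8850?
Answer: -25425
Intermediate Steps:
P = 24319 (P = 15469 + 8850 = 24319)
-14*(-22 + 101) - P = -14*(-22 + 101) - 1*24319 = -14*79 - 24319 = -1106 - 24319 = -25425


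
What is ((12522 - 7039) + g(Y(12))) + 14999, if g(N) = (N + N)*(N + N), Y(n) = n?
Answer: 21058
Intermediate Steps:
g(N) = 4*N² (g(N) = (2*N)*(2*N) = 4*N²)
((12522 - 7039) + g(Y(12))) + 14999 = ((12522 - 7039) + 4*12²) + 14999 = (5483 + 4*144) + 14999 = (5483 + 576) + 14999 = 6059 + 14999 = 21058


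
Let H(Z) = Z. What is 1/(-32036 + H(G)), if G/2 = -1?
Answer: -1/32038 ≈ -3.1213e-5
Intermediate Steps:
G = -2 (G = 2*(-1) = -2)
1/(-32036 + H(G)) = 1/(-32036 - 2) = 1/(-32038) = -1/32038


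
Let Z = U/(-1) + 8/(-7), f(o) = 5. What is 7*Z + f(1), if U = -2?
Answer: 11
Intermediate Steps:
Z = 6/7 (Z = -2/(-1) + 8/(-7) = -2*(-1) + 8*(-1/7) = 2 - 8/7 = 6/7 ≈ 0.85714)
7*Z + f(1) = 7*(6/7) + 5 = 6 + 5 = 11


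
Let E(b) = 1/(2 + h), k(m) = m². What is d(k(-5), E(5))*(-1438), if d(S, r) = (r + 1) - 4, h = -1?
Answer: 2876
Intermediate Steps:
E(b) = 1 (E(b) = 1/(2 - 1) = 1/1 = 1)
d(S, r) = -3 + r (d(S, r) = (1 + r) - 4 = -3 + r)
d(k(-5), E(5))*(-1438) = (-3 + 1)*(-1438) = -2*(-1438) = 2876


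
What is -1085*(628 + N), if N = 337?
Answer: -1047025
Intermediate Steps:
-1085*(628 + N) = -1085*(628 + 337) = -1085*965 = -1047025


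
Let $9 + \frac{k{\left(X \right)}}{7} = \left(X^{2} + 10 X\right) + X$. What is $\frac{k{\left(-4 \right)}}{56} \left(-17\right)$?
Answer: $\frac{629}{8} \approx 78.625$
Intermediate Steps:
$k{\left(X \right)} = -63 + 7 X^{2} + 77 X$ ($k{\left(X \right)} = -63 + 7 \left(\left(X^{2} + 10 X\right) + X\right) = -63 + 7 \left(X^{2} + 11 X\right) = -63 + \left(7 X^{2} + 77 X\right) = -63 + 7 X^{2} + 77 X$)
$\frac{k{\left(-4 \right)}}{56} \left(-17\right) = \frac{-63 + 7 \left(-4\right)^{2} + 77 \left(-4\right)}{56} \left(-17\right) = \frac{-63 + 7 \cdot 16 - 308}{56} \left(-17\right) = \frac{-63 + 112 - 308}{56} \left(-17\right) = \frac{1}{56} \left(-259\right) \left(-17\right) = \left(- \frac{37}{8}\right) \left(-17\right) = \frac{629}{8}$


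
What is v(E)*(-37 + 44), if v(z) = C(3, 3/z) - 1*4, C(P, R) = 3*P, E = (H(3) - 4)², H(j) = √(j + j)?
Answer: 35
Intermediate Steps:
H(j) = √2*√j (H(j) = √(2*j) = √2*√j)
E = (-4 + √6)² (E = (√2*√3 - 4)² = (√6 - 4)² = (-4 + √6)² ≈ 2.4041)
v(z) = 5 (v(z) = 3*3 - 1*4 = 9 - 4 = 5)
v(E)*(-37 + 44) = 5*(-37 + 44) = 5*7 = 35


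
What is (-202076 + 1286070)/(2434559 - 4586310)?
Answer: -1083994/2151751 ≈ -0.50377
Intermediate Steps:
(-202076 + 1286070)/(2434559 - 4586310) = 1083994/(-2151751) = 1083994*(-1/2151751) = -1083994/2151751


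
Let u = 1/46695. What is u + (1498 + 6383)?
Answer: 368003296/46695 ≈ 7881.0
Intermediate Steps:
u = 1/46695 ≈ 2.1416e-5
u + (1498 + 6383) = 1/46695 + (1498 + 6383) = 1/46695 + 7881 = 368003296/46695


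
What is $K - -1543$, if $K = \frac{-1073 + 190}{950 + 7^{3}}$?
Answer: $\frac{1994216}{1293} \approx 1542.3$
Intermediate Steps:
$K = - \frac{883}{1293}$ ($K = - \frac{883}{950 + 343} = - \frac{883}{1293} \approx -0.68291$)
$K - -1543 = - \frac{883}{1293} - -1543 = - \frac{883}{1293} + 1543 = \frac{1994216}{1293}$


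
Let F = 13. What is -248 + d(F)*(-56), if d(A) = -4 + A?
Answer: -752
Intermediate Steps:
-248 + d(F)*(-56) = -248 + (-4 + 13)*(-56) = -248 + 9*(-56) = -248 - 504 = -752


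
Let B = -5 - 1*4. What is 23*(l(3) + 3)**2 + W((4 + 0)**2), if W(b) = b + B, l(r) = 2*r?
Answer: 1870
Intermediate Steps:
B = -9 (B = -5 - 4 = -9)
W(b) = -9 + b (W(b) = b - 9 = -9 + b)
23*(l(3) + 3)**2 + W((4 + 0)**2) = 23*(2*3 + 3)**2 + (-9 + (4 + 0)**2) = 23*(6 + 3)**2 + (-9 + 4**2) = 23*9**2 + (-9 + 16) = 23*81 + 7 = 1863 + 7 = 1870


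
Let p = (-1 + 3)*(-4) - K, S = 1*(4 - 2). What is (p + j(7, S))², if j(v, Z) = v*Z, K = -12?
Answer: 324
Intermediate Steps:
S = 2 (S = 1*2 = 2)
j(v, Z) = Z*v
p = 4 (p = (-1 + 3)*(-4) - 1*(-12) = 2*(-4) + 12 = -8 + 12 = 4)
(p + j(7, S))² = (4 + 2*7)² = (4 + 14)² = 18² = 324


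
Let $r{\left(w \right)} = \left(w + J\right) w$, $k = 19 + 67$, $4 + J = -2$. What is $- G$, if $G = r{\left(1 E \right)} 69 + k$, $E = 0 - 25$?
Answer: $-53561$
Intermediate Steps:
$E = -25$ ($E = 0 - 25 = -25$)
$J = -6$ ($J = -4 - 2 = -6$)
$k = 86$
$r{\left(w \right)} = w \left(-6 + w\right)$ ($r{\left(w \right)} = \left(w - 6\right) w = \left(-6 + w\right) w = w \left(-6 + w\right)$)
$G = 53561$ ($G = 1 \left(-25\right) \left(-6 + 1 \left(-25\right)\right) 69 + 86 = - 25 \left(-6 - 25\right) 69 + 86 = \left(-25\right) \left(-31\right) 69 + 86 = 775 \cdot 69 + 86 = 53475 + 86 = 53561$)
$- G = \left(-1\right) 53561 = -53561$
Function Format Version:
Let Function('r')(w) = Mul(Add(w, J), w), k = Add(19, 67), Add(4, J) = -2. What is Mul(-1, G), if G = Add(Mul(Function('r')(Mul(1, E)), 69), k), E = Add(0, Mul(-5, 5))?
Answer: -53561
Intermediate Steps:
E = -25 (E = Add(0, -25) = -25)
J = -6 (J = Add(-4, -2) = -6)
k = 86
Function('r')(w) = Mul(w, Add(-6, w)) (Function('r')(w) = Mul(Add(w, -6), w) = Mul(Add(-6, w), w) = Mul(w, Add(-6, w)))
G = 53561 (G = Add(Mul(Mul(Mul(1, -25), Add(-6, Mul(1, -25))), 69), 86) = Add(Mul(Mul(-25, Add(-6, -25)), 69), 86) = Add(Mul(Mul(-25, -31), 69), 86) = Add(Mul(775, 69), 86) = Add(53475, 86) = 53561)
Mul(-1, G) = Mul(-1, 53561) = -53561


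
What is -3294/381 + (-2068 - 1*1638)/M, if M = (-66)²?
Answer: -2626775/276606 ≈ -9.4964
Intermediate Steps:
M = 4356
-3294/381 + (-2068 - 1*1638)/M = -3294/381 + (-2068 - 1*1638)/4356 = -3294*1/381 + (-2068 - 1638)*(1/4356) = -1098/127 - 3706*1/4356 = -1098/127 - 1853/2178 = -2626775/276606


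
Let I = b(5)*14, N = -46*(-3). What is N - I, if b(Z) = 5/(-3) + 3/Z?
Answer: 2294/15 ≈ 152.93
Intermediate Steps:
N = 138
b(Z) = -5/3 + 3/Z (b(Z) = 5*(-⅓) + 3/Z = -5/3 + 3/Z)
I = -224/15 (I = (-5/3 + 3/5)*14 = (-5/3 + 3*(⅕))*14 = (-5/3 + ⅗)*14 = -16/15*14 = -224/15 ≈ -14.933)
N - I = 138 - 1*(-224/15) = 138 + 224/15 = 2294/15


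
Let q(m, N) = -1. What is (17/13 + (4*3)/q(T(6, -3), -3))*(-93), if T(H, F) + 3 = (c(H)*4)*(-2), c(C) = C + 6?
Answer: 12927/13 ≈ 994.38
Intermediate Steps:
c(C) = 6 + C
T(H, F) = -51 - 8*H (T(H, F) = -3 + ((6 + H)*4)*(-2) = -3 + (24 + 4*H)*(-2) = -3 + (-48 - 8*H) = -51 - 8*H)
(17/13 + (4*3)/q(T(6, -3), -3))*(-93) = (17/13 + (4*3)/(-1))*(-93) = (17*(1/13) + 12*(-1))*(-93) = (17/13 - 12)*(-93) = -139/13*(-93) = 12927/13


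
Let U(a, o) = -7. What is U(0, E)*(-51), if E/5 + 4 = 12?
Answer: 357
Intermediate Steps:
E = 40 (E = -20 + 5*12 = -20 + 60 = 40)
U(0, E)*(-51) = -7*(-51) = 357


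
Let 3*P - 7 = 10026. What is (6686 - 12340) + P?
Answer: -6929/3 ≈ -2309.7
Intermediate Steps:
P = 10033/3 (P = 7/3 + (1/3)*10026 = 7/3 + 3342 = 10033/3 ≈ 3344.3)
(6686 - 12340) + P = (6686 - 12340) + 10033/3 = -5654 + 10033/3 = -6929/3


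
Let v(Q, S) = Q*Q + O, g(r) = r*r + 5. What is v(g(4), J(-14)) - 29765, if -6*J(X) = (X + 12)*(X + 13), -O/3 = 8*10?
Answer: -29564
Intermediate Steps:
O = -240 (O = -24*10 = -3*80 = -240)
J(X) = -(12 + X)*(13 + X)/6 (J(X) = -(X + 12)*(X + 13)/6 = -(12 + X)*(13 + X)/6)
g(r) = 5 + r² (g(r) = r² + 5 = 5 + r²)
v(Q, S) = -240 + Q² (v(Q, S) = Q*Q - 240 = Q² - 240 = -240 + Q²)
v(g(4), J(-14)) - 29765 = (-240 + (5 + 4²)²) - 29765 = (-240 + (5 + 16)²) - 29765 = (-240 + 21²) - 29765 = (-240 + 441) - 29765 = 201 - 29765 = -29564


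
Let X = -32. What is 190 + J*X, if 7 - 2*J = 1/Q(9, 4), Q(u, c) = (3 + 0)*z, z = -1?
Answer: 218/3 ≈ 72.667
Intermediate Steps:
Q(u, c) = -3 (Q(u, c) = (3 + 0)*(-1) = 3*(-1) = -3)
J = 11/3 (J = 7/2 - 1/2/(-3) = 7/2 - 1/2*(-1/3) = 7/2 + 1/6 = 11/3 ≈ 3.6667)
190 + J*X = 190 + (11/3)*(-32) = 190 - 352/3 = 218/3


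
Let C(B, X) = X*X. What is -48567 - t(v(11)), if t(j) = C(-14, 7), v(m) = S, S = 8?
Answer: -48616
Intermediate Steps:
C(B, X) = X**2
v(m) = 8
t(j) = 49 (t(j) = 7**2 = 49)
-48567 - t(v(11)) = -48567 - 1*49 = -48567 - 49 = -48616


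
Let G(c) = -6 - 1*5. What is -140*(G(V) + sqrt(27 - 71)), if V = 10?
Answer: 1540 - 280*I*sqrt(11) ≈ 1540.0 - 928.66*I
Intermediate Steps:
G(c) = -11 (G(c) = -6 - 5 = -11)
-140*(G(V) + sqrt(27 - 71)) = -140*(-11 + sqrt(27 - 71)) = -140*(-11 + sqrt(-44)) = -140*(-11 + 2*I*sqrt(11)) = 1540 - 280*I*sqrt(11)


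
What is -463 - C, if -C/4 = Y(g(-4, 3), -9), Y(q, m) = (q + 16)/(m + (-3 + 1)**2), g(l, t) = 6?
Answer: -2403/5 ≈ -480.60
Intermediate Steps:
Y(q, m) = (16 + q)/(4 + m) (Y(q, m) = (16 + q)/(m + (-2)**2) = (16 + q)/(m + 4) = (16 + q)/(4 + m))
C = 88/5 (C = -4*(16 + 6)/(4 - 9) = -4*22/(-5) = -(-4)*22/5 = -4*(-22/5) = 88/5 ≈ 17.600)
-463 - C = -463 - 1*88/5 = -463 - 88/5 = -2403/5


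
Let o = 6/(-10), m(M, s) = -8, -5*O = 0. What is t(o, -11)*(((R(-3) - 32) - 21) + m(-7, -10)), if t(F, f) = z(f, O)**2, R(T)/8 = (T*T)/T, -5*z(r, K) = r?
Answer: -2057/5 ≈ -411.40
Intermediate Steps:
O = 0 (O = -1/5*0 = 0)
z(r, K) = -r/5
o = -3/5 (o = 6*(-1/10) = -3/5 ≈ -0.60000)
R(T) = 8*T (R(T) = 8*((T*T)/T) = 8*(T**2/T) = 8*T)
t(F, f) = f**2/25 (t(F, f) = (-f/5)**2 = f**2/25)
t(o, -11)*(((R(-3) - 32) - 21) + m(-7, -10)) = ((1/25)*(-11)**2)*(((8*(-3) - 32) - 21) - 8) = ((1/25)*121)*(((-24 - 32) - 21) - 8) = 121*((-56 - 21) - 8)/25 = 121*(-77 - 8)/25 = (121/25)*(-85) = -2057/5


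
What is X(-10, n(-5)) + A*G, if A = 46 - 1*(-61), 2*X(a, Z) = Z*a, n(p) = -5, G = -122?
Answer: -13029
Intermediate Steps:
X(a, Z) = Z*a/2 (X(a, Z) = (Z*a)/2 = Z*a/2)
A = 107 (A = 46 + 61 = 107)
X(-10, n(-5)) + A*G = (½)*(-5)*(-10) + 107*(-122) = 25 - 13054 = -13029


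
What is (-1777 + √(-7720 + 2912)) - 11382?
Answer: -13159 + 2*I*√1202 ≈ -13159.0 + 69.34*I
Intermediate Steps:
(-1777 + √(-7720 + 2912)) - 11382 = (-1777 + √(-4808)) - 11382 = (-1777 + 2*I*√1202) - 11382 = -13159 + 2*I*√1202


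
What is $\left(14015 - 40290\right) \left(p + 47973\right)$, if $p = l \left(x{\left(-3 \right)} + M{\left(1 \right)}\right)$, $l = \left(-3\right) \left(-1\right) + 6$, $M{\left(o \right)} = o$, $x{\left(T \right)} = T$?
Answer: $-1260017625$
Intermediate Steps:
$l = 9$ ($l = 3 + 6 = 9$)
$p = -18$ ($p = 9 \left(-3 + 1\right) = 9 \left(-2\right) = -18$)
$\left(14015 - 40290\right) \left(p + 47973\right) = \left(14015 - 40290\right) \left(-18 + 47973\right) = \left(-26275\right) 47955 = -1260017625$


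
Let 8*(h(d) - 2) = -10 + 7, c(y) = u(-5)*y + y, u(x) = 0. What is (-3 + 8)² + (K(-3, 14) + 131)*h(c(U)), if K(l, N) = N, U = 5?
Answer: 2085/8 ≈ 260.63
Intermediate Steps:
c(y) = y (c(y) = 0*y + y = 0 + y = y)
h(d) = 13/8 (h(d) = 2 + (-10 + 7)/8 = 2 + (⅛)*(-3) = 2 - 3/8 = 13/8)
(-3 + 8)² + (K(-3, 14) + 131)*h(c(U)) = (-3 + 8)² + (14 + 131)*(13/8) = 5² + 145*(13/8) = 25 + 1885/8 = 2085/8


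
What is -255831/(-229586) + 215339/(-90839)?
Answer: -3742769635/2979337522 ≈ -1.2562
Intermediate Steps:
-255831/(-229586) + 215339/(-90839) = -255831*(-1/229586) + 215339*(-1/90839) = 255831/229586 - 215339/90839 = -3742769635/2979337522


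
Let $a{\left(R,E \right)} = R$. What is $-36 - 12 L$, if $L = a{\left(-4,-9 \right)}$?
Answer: $12$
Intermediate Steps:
$L = -4$
$-36 - 12 L = -36 - -48 = -36 + 48 = 12$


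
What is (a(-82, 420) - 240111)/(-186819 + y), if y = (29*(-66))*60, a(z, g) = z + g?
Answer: 239773/301659 ≈ 0.79485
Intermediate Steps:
a(z, g) = g + z
y = -114840 (y = -1914*60 = -114840)
(a(-82, 420) - 240111)/(-186819 + y) = ((420 - 82) - 240111)/(-186819 - 114840) = (338 - 240111)/(-301659) = -239773*(-1/301659) = 239773/301659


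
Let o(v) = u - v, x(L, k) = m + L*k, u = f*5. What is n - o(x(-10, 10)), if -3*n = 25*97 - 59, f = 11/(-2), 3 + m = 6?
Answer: -5149/6 ≈ -858.17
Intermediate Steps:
m = 3 (m = -3 + 6 = 3)
f = -11/2 (f = 11*(-½) = -11/2 ≈ -5.5000)
u = -55/2 (u = -11/2*5 = -55/2 ≈ -27.500)
x(L, k) = 3 + L*k
o(v) = -55/2 - v
n = -2366/3 (n = -(25*97 - 59)/3 = -(2425 - 59)/3 = -⅓*2366 = -2366/3 ≈ -788.67)
n - o(x(-10, 10)) = -2366/3 - (-55/2 - (3 - 10*10)) = -2366/3 - (-55/2 - (3 - 100)) = -2366/3 - (-55/2 - 1*(-97)) = -2366/3 - (-55/2 + 97) = -2366/3 - 1*139/2 = -2366/3 - 139/2 = -5149/6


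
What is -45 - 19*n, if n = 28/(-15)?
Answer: -143/15 ≈ -9.5333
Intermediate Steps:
n = -28/15 (n = 28*(-1/15) = -28/15 ≈ -1.8667)
-45 - 19*n = -45 - 19*(-28/15) = -45 + 532/15 = -143/15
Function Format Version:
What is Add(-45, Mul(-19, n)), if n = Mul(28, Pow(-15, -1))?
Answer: Rational(-143, 15) ≈ -9.5333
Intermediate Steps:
n = Rational(-28, 15) (n = Mul(28, Rational(-1, 15)) = Rational(-28, 15) ≈ -1.8667)
Add(-45, Mul(-19, n)) = Add(-45, Mul(-19, Rational(-28, 15))) = Add(-45, Rational(532, 15)) = Rational(-143, 15)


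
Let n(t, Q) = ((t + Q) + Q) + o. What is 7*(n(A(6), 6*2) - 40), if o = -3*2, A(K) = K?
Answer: -112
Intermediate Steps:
o = -6
n(t, Q) = -6 + t + 2*Q (n(t, Q) = ((t + Q) + Q) - 6 = ((Q + t) + Q) - 6 = (t + 2*Q) - 6 = -6 + t + 2*Q)
7*(n(A(6), 6*2) - 40) = 7*((-6 + 6 + 2*(6*2)) - 40) = 7*((-6 + 6 + 2*12) - 40) = 7*((-6 + 6 + 24) - 40) = 7*(24 - 40) = 7*(-16) = -112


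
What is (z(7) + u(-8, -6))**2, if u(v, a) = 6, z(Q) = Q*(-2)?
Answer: 64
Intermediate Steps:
z(Q) = -2*Q
(z(7) + u(-8, -6))**2 = (-2*7 + 6)**2 = (-14 + 6)**2 = (-8)**2 = 64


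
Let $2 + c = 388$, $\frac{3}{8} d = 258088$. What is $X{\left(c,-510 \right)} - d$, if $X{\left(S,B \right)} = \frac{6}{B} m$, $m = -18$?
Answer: $- \frac{175499786}{255} \approx -6.8823 \cdot 10^{5}$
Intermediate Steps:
$d = \frac{2064704}{3}$ ($d = \frac{8}{3} \cdot 258088 = \frac{2064704}{3} \approx 6.8824 \cdot 10^{5}$)
$c = 386$ ($c = -2 + 388 = 386$)
$X{\left(S,B \right)} = - \frac{108}{B}$ ($X{\left(S,B \right)} = \frac{6}{B} \left(-18\right) = - \frac{108}{B}$)
$X{\left(c,-510 \right)} - d = - \frac{108}{-510} - \frac{2064704}{3} = \left(-108\right) \left(- \frac{1}{510}\right) - \frac{2064704}{3} = \frac{18}{85} - \frac{2064704}{3} = - \frac{175499786}{255}$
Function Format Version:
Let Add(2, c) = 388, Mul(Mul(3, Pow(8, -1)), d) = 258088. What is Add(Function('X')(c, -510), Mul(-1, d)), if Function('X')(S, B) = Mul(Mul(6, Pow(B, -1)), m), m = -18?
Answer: Rational(-175499786, 255) ≈ -6.8823e+5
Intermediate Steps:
d = Rational(2064704, 3) (d = Mul(Rational(8, 3), 258088) = Rational(2064704, 3) ≈ 6.8824e+5)
c = 386 (c = Add(-2, 388) = 386)
Function('X')(S, B) = Mul(-108, Pow(B, -1)) (Function('X')(S, B) = Mul(Mul(6, Pow(B, -1)), -18) = Mul(-108, Pow(B, -1)))
Add(Function('X')(c, -510), Mul(-1, d)) = Add(Mul(-108, Pow(-510, -1)), Mul(-1, Rational(2064704, 3))) = Add(Mul(-108, Rational(-1, 510)), Rational(-2064704, 3)) = Add(Rational(18, 85), Rational(-2064704, 3)) = Rational(-175499786, 255)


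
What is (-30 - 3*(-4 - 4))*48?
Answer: -288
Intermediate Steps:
(-30 - 3*(-4 - 4))*48 = (-30 - 3*(-8))*48 = (-30 + 24)*48 = -6*48 = -288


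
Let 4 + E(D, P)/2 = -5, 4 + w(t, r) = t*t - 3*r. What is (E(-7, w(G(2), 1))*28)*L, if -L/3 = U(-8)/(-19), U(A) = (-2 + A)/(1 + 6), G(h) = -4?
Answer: 2160/19 ≈ 113.68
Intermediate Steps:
w(t, r) = -4 + t² - 3*r (w(t, r) = -4 + (t*t - 3*r) = -4 + (t² - 3*r) = -4 + t² - 3*r)
U(A) = -2/7 + A/7 (U(A) = (-2 + A)/7 = (-2 + A)*(⅐) = -2/7 + A/7)
E(D, P) = -18 (E(D, P) = -8 + 2*(-5) = -8 - 10 = -18)
L = -30/133 (L = -3*(-2/7 + (⅐)*(-8))/(-19) = -3*(-2/7 - 8/7)*(-1)/19 = -(-30)*(-1)/(7*19) = -3*10/133 = -30/133 ≈ -0.22556)
(E(-7, w(G(2), 1))*28)*L = -18*28*(-30/133) = -504*(-30/133) = 2160/19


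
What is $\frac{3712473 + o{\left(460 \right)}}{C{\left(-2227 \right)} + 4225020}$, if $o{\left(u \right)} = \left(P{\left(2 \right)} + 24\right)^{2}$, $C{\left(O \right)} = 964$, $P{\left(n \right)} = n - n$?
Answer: $\frac{3713049}{4225984} \approx 0.87862$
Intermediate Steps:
$P{\left(n \right)} = 0$
$o{\left(u \right)} = 576$ ($o{\left(u \right)} = \left(0 + 24\right)^{2} = 24^{2} = 576$)
$\frac{3712473 + o{\left(460 \right)}}{C{\left(-2227 \right)} + 4225020} = \frac{3712473 + 576}{964 + 4225020} = \frac{3713049}{4225984}$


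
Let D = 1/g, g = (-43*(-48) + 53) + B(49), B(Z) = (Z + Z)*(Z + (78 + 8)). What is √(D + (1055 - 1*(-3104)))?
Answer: √979570986378/15347 ≈ 64.490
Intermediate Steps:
B(Z) = 2*Z*(86 + Z) (B(Z) = (2*Z)*(Z + 86) = (2*Z)*(86 + Z) = 2*Z*(86 + Z))
g = 15347 (g = (-43*(-48) + 53) + 2*49*(86 + 49) = (2064 + 53) + 2*49*135 = 2117 + 13230 = 15347)
D = 1/15347 ≈ 6.5159e-5
√(D + (1055 - 1*(-3104))) = √(1/15347 + (1055 - 1*(-3104))) = √(1/15347 + (1055 + 3104)) = √(1/15347 + 4159) = √(63828174/15347) = √979570986378/15347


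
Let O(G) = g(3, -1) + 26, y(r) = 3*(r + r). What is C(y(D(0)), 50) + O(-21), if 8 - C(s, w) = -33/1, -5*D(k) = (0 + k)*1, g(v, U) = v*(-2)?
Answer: 61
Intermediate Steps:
g(v, U) = -2*v
D(k) = -k/5 (D(k) = -(0 + k)/5 = -k/5)
y(r) = 6*r (y(r) = 3*(2*r) = 6*r)
C(s, w) = 41 (C(s, w) = 8 - (-33)/1 = 8 - (-33) = 8 - 1*(-33) = 8 + 33 = 41)
O(G) = 20 (O(G) = -2*3 + 26 = -6 + 26 = 20)
C(y(D(0)), 50) + O(-21) = 41 + 20 = 61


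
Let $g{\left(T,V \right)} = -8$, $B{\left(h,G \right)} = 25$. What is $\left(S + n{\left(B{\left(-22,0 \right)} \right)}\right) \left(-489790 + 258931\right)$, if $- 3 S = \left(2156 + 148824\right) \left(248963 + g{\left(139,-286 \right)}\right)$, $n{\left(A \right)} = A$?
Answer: $2892449788911225$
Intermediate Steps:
$S = -12529075300$ ($S = - \frac{\left(2156 + 148824\right) \left(248963 - 8\right)}{3} = - \frac{150980 \cdot 248955}{3} = \left(- \frac{1}{3}\right) 37587225900 = -12529075300$)
$\left(S + n{\left(B{\left(-22,0 \right)} \right)}\right) \left(-489790 + 258931\right) = \left(-12529075300 + 25\right) \left(-489790 + 258931\right) = \left(-12529075275\right) \left(-230859\right) = 2892449788911225$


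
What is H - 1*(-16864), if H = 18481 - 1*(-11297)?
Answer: 46642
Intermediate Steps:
H = 29778 (H = 18481 + 11297 = 29778)
H - 1*(-16864) = 29778 - 1*(-16864) = 29778 + 16864 = 46642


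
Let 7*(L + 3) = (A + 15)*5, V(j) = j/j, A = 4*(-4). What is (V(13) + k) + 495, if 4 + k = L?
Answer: 3418/7 ≈ 488.29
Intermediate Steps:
A = -16
V(j) = 1
L = -26/7 (L = -3 + ((-16 + 15)*5)/7 = -3 + (-1*5)/7 = -3 + (⅐)*(-5) = -3 - 5/7 = -26/7 ≈ -3.7143)
k = -54/7 (k = -4 - 26/7 = -54/7 ≈ -7.7143)
(V(13) + k) + 495 = (1 - 54/7) + 495 = -47/7 + 495 = 3418/7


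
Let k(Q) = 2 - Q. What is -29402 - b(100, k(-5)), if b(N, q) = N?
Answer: -29502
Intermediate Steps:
-29402 - b(100, k(-5)) = -29402 - 1*100 = -29402 - 100 = -29502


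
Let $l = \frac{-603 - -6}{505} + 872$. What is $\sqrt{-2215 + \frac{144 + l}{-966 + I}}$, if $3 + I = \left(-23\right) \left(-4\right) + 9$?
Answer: $\frac{3 i \sqrt{11828307595895}}{219170} \approx 47.076 i$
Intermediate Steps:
$I = 98$ ($I = -3 + \left(\left(-23\right) \left(-4\right) + 9\right) = -3 + \left(92 + 9\right) = -3 + 101 = 98$)
$l = \frac{439763}{505}$ ($l = \left(-603 + 6\right) \frac{1}{505} + 872 = \left(-597\right) \frac{1}{505} + 872 = - \frac{597}{505} + 872 = \frac{439763}{505} \approx 870.82$)
$\sqrt{-2215 + \frac{144 + l}{-966 + I}} = \sqrt{-2215 + \frac{144 + \frac{439763}{505}}{-966 + 98}} = \sqrt{-2215 + \frac{512483}{505 \left(-868\right)}} = \sqrt{-2215 + \frac{512483}{505} \left(- \frac{1}{868}\right)} = \sqrt{-2215 - \frac{512483}{438340}} = \sqrt{- \frac{971435583}{438340}} = \frac{3 i \sqrt{11828307595895}}{219170}$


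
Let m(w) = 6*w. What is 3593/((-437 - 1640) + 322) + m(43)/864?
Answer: -49103/28080 ≈ -1.7487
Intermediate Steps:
3593/((-437 - 1640) + 322) + m(43)/864 = 3593/((-437 - 1640) + 322) + (6*43)/864 = 3593/(-2077 + 322) + 258*(1/864) = 3593/(-1755) + 43/144 = 3593*(-1/1755) + 43/144 = -3593/1755 + 43/144 = -49103/28080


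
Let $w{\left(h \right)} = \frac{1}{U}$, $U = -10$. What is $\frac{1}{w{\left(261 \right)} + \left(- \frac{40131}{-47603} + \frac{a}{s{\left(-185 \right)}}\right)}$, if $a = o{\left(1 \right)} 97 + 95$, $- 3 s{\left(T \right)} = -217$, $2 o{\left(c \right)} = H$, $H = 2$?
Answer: $\frac{103298510}{350947699} \approx 0.29434$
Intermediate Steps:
$o{\left(c \right)} = 1$ ($o{\left(c \right)} = \frac{1}{2} \cdot 2 = 1$)
$s{\left(T \right)} = \frac{217}{3}$ ($s{\left(T \right)} = \left(- \frac{1}{3}\right) \left(-217\right) = \frac{217}{3}$)
$a = 192$ ($a = 1 \cdot 97 + 95 = 97 + 95 = 192$)
$w{\left(h \right)} = - \frac{1}{10}$ ($w{\left(h \right)} = \frac{1}{-10} = - \frac{1}{10}$)
$\frac{1}{w{\left(261 \right)} + \left(- \frac{40131}{-47603} + \frac{a}{s{\left(-185 \right)}}\right)} = \frac{1}{- \frac{1}{10} + \left(- \frac{40131}{-47603} + \frac{192}{\frac{217}{3}}\right)} = \frac{1}{- \frac{1}{10} + \left(\left(-40131\right) \left(- \frac{1}{47603}\right) + 192 \cdot \frac{3}{217}\right)} = \frac{1}{- \frac{1}{10} + \left(\frac{40131}{47603} + \frac{576}{217}\right)} = \frac{1}{- \frac{1}{10} + \frac{36127755}{10329851}} = \frac{1}{\frac{350947699}{103298510}} = \frac{103298510}{350947699}$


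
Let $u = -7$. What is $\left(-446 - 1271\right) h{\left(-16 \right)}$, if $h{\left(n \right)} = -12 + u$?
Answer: $32623$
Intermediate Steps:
$h{\left(n \right)} = -19$ ($h{\left(n \right)} = -12 - 7 = -19$)
$\left(-446 - 1271\right) h{\left(-16 \right)} = \left(-446 - 1271\right) \left(-19\right) = \left(-1717\right) \left(-19\right) = 32623$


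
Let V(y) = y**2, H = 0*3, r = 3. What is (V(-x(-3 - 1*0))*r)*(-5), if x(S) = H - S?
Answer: -135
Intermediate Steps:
H = 0
x(S) = -S (x(S) = 0 - S = -S)
(V(-x(-3 - 1*0))*r)*(-5) = ((-(-1)*(-3 - 1*0))**2*3)*(-5) = ((-(-1)*(-3 + 0))**2*3)*(-5) = ((-(-1)*(-3))**2*3)*(-5) = ((-1*3)**2*3)*(-5) = ((-3)**2*3)*(-5) = (9*3)*(-5) = 27*(-5) = -135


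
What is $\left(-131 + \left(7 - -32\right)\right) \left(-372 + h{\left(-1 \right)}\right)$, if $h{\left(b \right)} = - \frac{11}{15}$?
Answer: $\frac{514372}{15} \approx 34291.0$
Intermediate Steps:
$h{\left(b \right)} = - \frac{11}{15}$ ($h{\left(b \right)} = \left(-11\right) \frac{1}{15} = - \frac{11}{15}$)
$\left(-131 + \left(7 - -32\right)\right) \left(-372 + h{\left(-1 \right)}\right) = \left(-131 + \left(7 - -32\right)\right) \left(-372 - \frac{11}{15}\right) = \left(-131 + \left(7 + 32\right)\right) \left(- \frac{5591}{15}\right) = \left(-131 + 39\right) \left(- \frac{5591}{15}\right) = \left(-92\right) \left(- \frac{5591}{15}\right) = \frac{514372}{15}$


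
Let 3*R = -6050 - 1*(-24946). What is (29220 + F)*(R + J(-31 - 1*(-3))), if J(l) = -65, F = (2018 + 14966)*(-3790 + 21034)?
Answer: 1825849170172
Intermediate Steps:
F = 292872096 (F = 16984*17244 = 292872096)
R = 18896/3 (R = (-6050 - 1*(-24946))/3 = (-6050 + 24946)/3 = (⅓)*18896 = 18896/3 ≈ 6298.7)
(29220 + F)*(R + J(-31 - 1*(-3))) = (29220 + 292872096)*(18896/3 - 65) = 292901316*(18701/3) = 1825849170172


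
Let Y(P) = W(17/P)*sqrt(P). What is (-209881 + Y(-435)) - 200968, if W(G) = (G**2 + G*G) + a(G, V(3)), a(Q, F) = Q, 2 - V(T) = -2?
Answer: -410849 - 6817*I*sqrt(435)/189225 ≈ -4.1085e+5 - 0.75138*I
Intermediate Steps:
V(T) = 4 (V(T) = 2 - 1*(-2) = 2 + 2 = 4)
W(G) = G + 2*G**2 (W(G) = (G**2 + G*G) + G = (G**2 + G**2) + G = 2*G**2 + G = G + 2*G**2)
Y(P) = 17*(1 + 34/P)/sqrt(P) (Y(P) = ((17/P)*(1 + 2*(17/P)))*sqrt(P) = ((17/P)*(1 + 34/P))*sqrt(P) = (17*(1 + 34/P)/P)*sqrt(P) = 17*(1 + 34/P)/sqrt(P))
(-209881 + Y(-435)) - 200968 = (-209881 + 17*(34 - 435)/(-435)**(3/2)) - 200968 = (-209881 + 17*(I*sqrt(435)/189225)*(-401)) - 200968 = (-209881 - 6817*I*sqrt(435)/189225) - 200968 = -410849 - 6817*I*sqrt(435)/189225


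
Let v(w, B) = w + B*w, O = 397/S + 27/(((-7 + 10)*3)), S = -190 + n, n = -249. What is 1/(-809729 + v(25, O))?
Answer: -439/355437056 ≈ -1.2351e-6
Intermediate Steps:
S = -439 (S = -190 - 249 = -439)
O = 920/439 (O = 397/(-439) + 27/(((-7 + 10)*3)) = 397*(-1/439) + 27/((3*3)) = -397/439 + 27/9 = -397/439 + 27*(⅑) = -397/439 + 3 = 920/439 ≈ 2.0957)
1/(-809729 + v(25, O)) = 1/(-809729 + 25*(1 + 920/439)) = 1/(-809729 + 25*(1359/439)) = 1/(-809729 + 33975/439) = 1/(-355437056/439) = -439/355437056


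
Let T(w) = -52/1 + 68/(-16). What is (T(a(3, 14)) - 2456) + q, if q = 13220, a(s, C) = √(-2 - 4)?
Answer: 42831/4 ≈ 10708.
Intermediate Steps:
a(s, C) = I*√6 (a(s, C) = √(-6) = I*√6)
T(w) = -225/4 (T(w) = -52*1 + 68*(-1/16) = -52 - 17/4 = -225/4)
(T(a(3, 14)) - 2456) + q = (-225/4 - 2456) + 13220 = -10049/4 + 13220 = 42831/4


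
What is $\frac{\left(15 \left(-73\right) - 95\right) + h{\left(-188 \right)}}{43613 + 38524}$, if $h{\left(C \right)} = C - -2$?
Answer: $- \frac{1376}{82137} \approx -0.016753$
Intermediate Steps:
$h{\left(C \right)} = 2 + C$ ($h{\left(C \right)} = C + 2 = 2 + C$)
$\frac{\left(15 \left(-73\right) - 95\right) + h{\left(-188 \right)}}{43613 + 38524} = \frac{\left(15 \left(-73\right) - 95\right) + \left(2 - 188\right)}{43613 + 38524} = \frac{\left(-1095 - 95\right) - 186}{82137} = \left(-1190 - 186\right) \frac{1}{82137} = \left(-1376\right) \frac{1}{82137} = - \frac{1376}{82137}$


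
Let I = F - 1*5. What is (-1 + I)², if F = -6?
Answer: 144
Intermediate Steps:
I = -11 (I = -6 - 1*5 = -6 - 5 = -11)
(-1 + I)² = (-1 - 11)² = (-12)² = 144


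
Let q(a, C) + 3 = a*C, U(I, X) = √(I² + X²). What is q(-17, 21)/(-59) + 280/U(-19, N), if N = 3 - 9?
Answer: 360/59 + 280*√397/397 ≈ 20.154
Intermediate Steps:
N = -6
q(a, C) = -3 + C*a (q(a, C) = -3 + a*C = -3 + C*a)
q(-17, 21)/(-59) + 280/U(-19, N) = (-3 + 21*(-17))/(-59) + 280/(√((-19)² + (-6)²)) = (-3 - 357)*(-1/59) + 280/(√(361 + 36)) = -360*(-1/59) + 280/(√397) = 360/59 + 280*(√397/397) = 360/59 + 280*√397/397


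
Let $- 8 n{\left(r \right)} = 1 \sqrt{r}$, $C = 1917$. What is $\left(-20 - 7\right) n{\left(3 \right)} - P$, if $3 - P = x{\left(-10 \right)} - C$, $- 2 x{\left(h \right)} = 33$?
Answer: $- \frac{3873}{2} + \frac{27 \sqrt{3}}{8} \approx -1930.7$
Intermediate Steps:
$x{\left(h \right)} = - \frac{33}{2}$ ($x{\left(h \right)} = \left(- \frac{1}{2}\right) 33 = - \frac{33}{2}$)
$P = \frac{3873}{2}$ ($P = 3 - \left(- \frac{33}{2} - 1917\right) = 3 - - \frac{3867}{2} = 3 + \frac{3867}{2} = \frac{3873}{2} \approx 1936.5$)
$n{\left(r \right)} = - \frac{\sqrt{r}}{8}$ ($n{\left(r \right)} = - \frac{1 \sqrt{r}}{8} = - \frac{\sqrt{r}}{8}$)
$\left(-20 - 7\right) n{\left(3 \right)} - P = \left(-20 - 7\right) \left(- \frac{\sqrt{3}}{8}\right) - \frac{3873}{2} = - 27 \left(- \frac{\sqrt{3}}{8}\right) - \frac{3873}{2} = \frac{27 \sqrt{3}}{8} - \frac{3873}{2} = - \frac{3873}{2} + \frac{27 \sqrt{3}}{8}$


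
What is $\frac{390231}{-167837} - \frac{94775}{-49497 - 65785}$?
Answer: $- \frac{29079858467}{19348585034} \approx -1.5029$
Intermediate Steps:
$\frac{390231}{-167837} - \frac{94775}{-49497 - 65785} = 390231 \left(- \frac{1}{167837}\right) - \frac{94775}{-115282} = - \frac{390231}{167837} - - \frac{94775}{115282} = - \frac{390231}{167837} + \frac{94775}{115282} = - \frac{29079858467}{19348585034}$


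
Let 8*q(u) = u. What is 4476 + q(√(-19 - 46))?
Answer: 4476 + I*√65/8 ≈ 4476.0 + 1.0078*I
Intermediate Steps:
q(u) = u/8
4476 + q(√(-19 - 46)) = 4476 + √(-19 - 46)/8 = 4476 + √(-65)/8 = 4476 + (I*√65)/8 = 4476 + I*√65/8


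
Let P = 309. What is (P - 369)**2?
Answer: 3600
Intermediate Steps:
(P - 369)**2 = (309 - 369)**2 = (-60)**2 = 3600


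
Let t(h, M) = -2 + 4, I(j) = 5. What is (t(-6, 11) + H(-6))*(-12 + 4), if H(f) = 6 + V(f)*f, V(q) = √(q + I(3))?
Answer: -64 + 48*I ≈ -64.0 + 48.0*I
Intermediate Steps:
V(q) = √(5 + q) (V(q) = √(q + 5) = √(5 + q))
t(h, M) = 2
H(f) = 6 + f*√(5 + f) (H(f) = 6 + √(5 + f)*f = 6 + f*√(5 + f))
(t(-6, 11) + H(-6))*(-12 + 4) = (2 + (6 - 6*√(5 - 6)))*(-12 + 4) = (2 + (6 - 6*I))*(-8) = (8 - 6*I)*(-8) = -64 + 48*I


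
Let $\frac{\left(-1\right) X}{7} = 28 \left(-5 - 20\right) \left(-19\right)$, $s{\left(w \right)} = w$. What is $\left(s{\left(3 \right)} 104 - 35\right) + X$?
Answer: $-92823$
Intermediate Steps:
$X = -93100$ ($X = - 7 \cdot 28 \left(-5 - 20\right) \left(-19\right) = - 7 \cdot 28 \left(-25\right) \left(-19\right) = - 7 \left(\left(-700\right) \left(-19\right)\right) = \left(-7\right) 13300 = -93100$)
$\left(s{\left(3 \right)} 104 - 35\right) + X = \left(3 \cdot 104 - 35\right) - 93100 = \left(312 - 35\right) - 93100 = 277 - 93100 = -92823$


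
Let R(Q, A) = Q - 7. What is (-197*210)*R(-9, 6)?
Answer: 661920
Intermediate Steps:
R(Q, A) = -7 + Q
(-197*210)*R(-9, 6) = (-197*210)*(-7 - 9) = -41370*(-16) = 661920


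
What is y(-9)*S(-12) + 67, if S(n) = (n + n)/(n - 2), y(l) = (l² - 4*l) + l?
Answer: 1765/7 ≈ 252.14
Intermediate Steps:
y(l) = l² - 3*l
S(n) = 2*n/(-2 + n) (S(n) = (2*n)/(-2 + n) = 2*n/(-2 + n))
y(-9)*S(-12) + 67 = (-9*(-3 - 9))*(2*(-12)/(-2 - 12)) + 67 = (-9*(-12))*(2*(-12)/(-14)) + 67 = 108*(2*(-12)*(-1/14)) + 67 = 108*(12/7) + 67 = 1296/7 + 67 = 1765/7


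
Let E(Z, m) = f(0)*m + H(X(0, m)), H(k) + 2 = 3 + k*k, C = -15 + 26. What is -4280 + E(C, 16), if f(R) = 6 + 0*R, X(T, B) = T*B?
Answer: -4183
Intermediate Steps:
C = 11
X(T, B) = B*T
H(k) = 1 + k² (H(k) = -2 + (3 + k*k) = -2 + (3 + k²) = 1 + k²)
f(R) = 6 (f(R) = 6 + 0 = 6)
E(Z, m) = 1 + 6*m (E(Z, m) = 6*m + (1 + (m*0)²) = 6*m + (1 + 0²) = 6*m + (1 + 0) = 6*m + 1 = 1 + 6*m)
-4280 + E(C, 16) = -4280 + (1 + 6*16) = -4280 + (1 + 96) = -4280 + 97 = -4183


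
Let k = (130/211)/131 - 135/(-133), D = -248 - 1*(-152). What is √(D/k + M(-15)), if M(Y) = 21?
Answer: 9*I*√507609349219/749765 ≈ 8.5523*I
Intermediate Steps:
D = -96 (D = -248 + 152 = -96)
k = 3748825/3676253 (k = (130*(1/211))*(1/131) - 135*(-1/133) = (130/211)*(1/131) + 135/133 = 130/27641 + 135/133 = 3748825/3676253 ≈ 1.0197)
√(D/k + M(-15)) = √(-96/3748825/3676253 + 21) = √(-96*3676253/3748825 + 21) = √(-352920288/3748825 + 21) = √(-274194963/3748825) = 9*I*√507609349219/749765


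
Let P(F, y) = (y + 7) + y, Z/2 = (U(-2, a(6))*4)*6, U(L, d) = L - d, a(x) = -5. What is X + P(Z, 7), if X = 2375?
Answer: 2396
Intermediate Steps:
Z = 144 (Z = 2*(((-2 - 1*(-5))*4)*6) = 2*(((-2 + 5)*4)*6) = 2*((3*4)*6) = 2*(12*6) = 2*72 = 144)
P(F, y) = 7 + 2*y (P(F, y) = (7 + y) + y = 7 + 2*y)
X + P(Z, 7) = 2375 + (7 + 2*7) = 2375 + (7 + 14) = 2375 + 21 = 2396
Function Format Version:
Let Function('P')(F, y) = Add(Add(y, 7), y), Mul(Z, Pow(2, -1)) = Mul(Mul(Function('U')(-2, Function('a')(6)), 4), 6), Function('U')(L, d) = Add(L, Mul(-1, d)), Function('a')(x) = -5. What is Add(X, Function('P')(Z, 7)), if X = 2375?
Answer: 2396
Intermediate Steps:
Z = 144 (Z = Mul(2, Mul(Mul(Add(-2, Mul(-1, -5)), 4), 6)) = Mul(2, Mul(Mul(Add(-2, 5), 4), 6)) = Mul(2, Mul(Mul(3, 4), 6)) = Mul(2, Mul(12, 6)) = Mul(2, 72) = 144)
Function('P')(F, y) = Add(7, Mul(2, y)) (Function('P')(F, y) = Add(Add(7, y), y) = Add(7, Mul(2, y)))
Add(X, Function('P')(Z, 7)) = Add(2375, Add(7, Mul(2, 7))) = Add(2375, Add(7, 14)) = Add(2375, 21) = 2396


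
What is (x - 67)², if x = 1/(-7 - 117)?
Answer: 69039481/15376 ≈ 4490.1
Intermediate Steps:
x = -1/124 (x = 1/(-124) = -1/124 ≈ -0.0080645)
(x - 67)² = (-1/124 - 67)² = (-8309/124)² = 69039481/15376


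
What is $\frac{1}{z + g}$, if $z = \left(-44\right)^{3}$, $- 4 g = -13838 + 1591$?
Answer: $- \frac{4}{328489} \approx -1.2177 \cdot 10^{-5}$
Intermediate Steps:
$g = \frac{12247}{4}$ ($g = - \frac{-13838 + 1591}{4} = \left(- \frac{1}{4}\right) \left(-12247\right) = \frac{12247}{4} \approx 3061.8$)
$z = -85184$
$\frac{1}{z + g} = \frac{1}{-85184 + \frac{12247}{4}} = \frac{1}{- \frac{328489}{4}} = - \frac{4}{328489}$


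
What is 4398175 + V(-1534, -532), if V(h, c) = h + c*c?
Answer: 4679665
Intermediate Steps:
V(h, c) = h + c**2
4398175 + V(-1534, -532) = 4398175 + (-1534 + (-532)**2) = 4398175 + (-1534 + 283024) = 4398175 + 281490 = 4679665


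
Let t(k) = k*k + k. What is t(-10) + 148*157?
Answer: 23326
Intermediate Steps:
t(k) = k + k² (t(k) = k² + k = k + k²)
t(-10) + 148*157 = -10*(1 - 10) + 148*157 = -10*(-9) + 23236 = 90 + 23236 = 23326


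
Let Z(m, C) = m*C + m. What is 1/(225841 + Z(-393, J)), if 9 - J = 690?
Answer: 1/493081 ≈ 2.0281e-6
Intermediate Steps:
J = -681 (J = 9 - 1*690 = 9 - 690 = -681)
Z(m, C) = m + C*m (Z(m, C) = C*m + m = m + C*m)
1/(225841 + Z(-393, J)) = 1/(225841 - 393*(1 - 681)) = 1/(225841 - 393*(-680)) = 1/(225841 + 267240) = 1/493081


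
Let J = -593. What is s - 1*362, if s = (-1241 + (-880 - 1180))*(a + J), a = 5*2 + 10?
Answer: 1891111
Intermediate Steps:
a = 20 (a = 10 + 10 = 20)
s = 1891473 (s = (-1241 + (-880 - 1180))*(20 - 593) = (-1241 - 2060)*(-573) = -3301*(-573) = 1891473)
s - 1*362 = 1891473 - 1*362 = 1891473 - 362 = 1891111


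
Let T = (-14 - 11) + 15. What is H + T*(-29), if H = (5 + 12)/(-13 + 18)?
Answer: 1467/5 ≈ 293.40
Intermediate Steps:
T = -10 (T = -25 + 15 = -10)
H = 17/5 ≈ 3.4000
H + T*(-29) = 17/5 - 10*(-29) = 17/5 + 290 = 1467/5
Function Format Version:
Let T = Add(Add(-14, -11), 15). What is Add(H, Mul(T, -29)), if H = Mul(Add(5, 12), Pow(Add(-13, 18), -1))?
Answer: Rational(1467, 5) ≈ 293.40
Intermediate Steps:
T = -10 (T = Add(-25, 15) = -10)
H = Rational(17, 5) (H = Mul(17, Pow(5, -1)) = Mul(17, Rational(1, 5)) = Rational(17, 5) ≈ 3.4000)
Add(H, Mul(T, -29)) = Add(Rational(17, 5), Mul(-10, -29)) = Add(Rational(17, 5), 290) = Rational(1467, 5)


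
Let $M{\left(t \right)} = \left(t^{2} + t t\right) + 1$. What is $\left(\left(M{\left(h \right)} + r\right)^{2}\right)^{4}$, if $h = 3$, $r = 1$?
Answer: $25600000000$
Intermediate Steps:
$M{\left(t \right)} = 1 + 2 t^{2}$ ($M{\left(t \right)} = \left(t^{2} + t^{2}\right) + 1 = 2 t^{2} + 1 = 1 + 2 t^{2}$)
$\left(\left(M{\left(h \right)} + r\right)^{2}\right)^{4} = \left(\left(\left(1 + 2 \cdot 3^{2}\right) + 1\right)^{2}\right)^{4} = \left(\left(\left(1 + 2 \cdot 9\right) + 1\right)^{2}\right)^{4} = \left(\left(\left(1 + 18\right) + 1\right)^{2}\right)^{4} = \left(\left(19 + 1\right)^{2}\right)^{4} = \left(20^{2}\right)^{4} = 400^{4} = 25600000000$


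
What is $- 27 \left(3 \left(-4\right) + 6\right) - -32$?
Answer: $194$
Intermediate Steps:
$- 27 \left(3 \left(-4\right) + 6\right) - -32 = - 27 \left(-12 + 6\right) + 32 = \left(-27\right) \left(-6\right) + 32 = 162 + 32 = 194$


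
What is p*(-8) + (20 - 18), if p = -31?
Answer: 250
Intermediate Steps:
p*(-8) + (20 - 18) = -31*(-8) + (20 - 18) = 248 + 2 = 250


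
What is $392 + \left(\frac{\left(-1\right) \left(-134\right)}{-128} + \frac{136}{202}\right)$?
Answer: $\frac{2531473}{6464} \approx 391.63$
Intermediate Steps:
$392 + \left(\frac{\left(-1\right) \left(-134\right)}{-128} + \frac{136}{202}\right) = 392 + \left(134 \left(- \frac{1}{128}\right) + 136 \cdot \frac{1}{202}\right) = 392 + \left(- \frac{67}{64} + \frac{68}{101}\right) = 392 - \frac{2415}{6464} = \frac{2531473}{6464}$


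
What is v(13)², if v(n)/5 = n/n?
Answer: 25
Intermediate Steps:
v(n) = 5 (v(n) = 5*(n/n) = 5*1 = 5)
v(13)² = 5² = 25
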